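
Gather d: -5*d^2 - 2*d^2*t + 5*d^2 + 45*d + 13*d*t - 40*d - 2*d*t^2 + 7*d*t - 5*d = -2*d^2*t + d*(-2*t^2 + 20*t)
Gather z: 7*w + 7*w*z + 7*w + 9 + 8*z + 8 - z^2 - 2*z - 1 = 14*w - z^2 + z*(7*w + 6) + 16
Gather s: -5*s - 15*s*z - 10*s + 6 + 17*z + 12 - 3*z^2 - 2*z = s*(-15*z - 15) - 3*z^2 + 15*z + 18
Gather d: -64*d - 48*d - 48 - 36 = -112*d - 84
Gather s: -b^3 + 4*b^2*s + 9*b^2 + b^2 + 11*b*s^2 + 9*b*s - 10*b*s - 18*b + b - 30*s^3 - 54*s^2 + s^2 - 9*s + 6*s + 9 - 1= -b^3 + 10*b^2 - 17*b - 30*s^3 + s^2*(11*b - 53) + s*(4*b^2 - b - 3) + 8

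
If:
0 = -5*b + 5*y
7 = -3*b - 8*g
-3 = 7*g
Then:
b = -25/21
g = -3/7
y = -25/21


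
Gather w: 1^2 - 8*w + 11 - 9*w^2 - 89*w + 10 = -9*w^2 - 97*w + 22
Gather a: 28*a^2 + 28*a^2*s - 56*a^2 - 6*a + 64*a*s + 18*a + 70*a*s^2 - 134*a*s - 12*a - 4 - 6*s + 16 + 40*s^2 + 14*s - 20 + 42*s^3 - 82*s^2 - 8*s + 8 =a^2*(28*s - 28) + a*(70*s^2 - 70*s) + 42*s^3 - 42*s^2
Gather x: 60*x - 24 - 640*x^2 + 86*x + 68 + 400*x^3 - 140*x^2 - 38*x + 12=400*x^3 - 780*x^2 + 108*x + 56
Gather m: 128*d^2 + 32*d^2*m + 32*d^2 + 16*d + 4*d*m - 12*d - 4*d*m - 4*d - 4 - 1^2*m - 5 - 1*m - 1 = 160*d^2 + m*(32*d^2 - 2) - 10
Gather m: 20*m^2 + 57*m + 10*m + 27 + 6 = 20*m^2 + 67*m + 33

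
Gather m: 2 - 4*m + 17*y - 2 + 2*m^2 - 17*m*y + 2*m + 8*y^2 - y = 2*m^2 + m*(-17*y - 2) + 8*y^2 + 16*y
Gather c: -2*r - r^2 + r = -r^2 - r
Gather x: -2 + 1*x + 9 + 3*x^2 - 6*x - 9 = 3*x^2 - 5*x - 2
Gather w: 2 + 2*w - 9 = 2*w - 7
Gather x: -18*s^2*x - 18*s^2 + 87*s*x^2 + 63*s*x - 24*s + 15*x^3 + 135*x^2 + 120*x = -18*s^2 - 24*s + 15*x^3 + x^2*(87*s + 135) + x*(-18*s^2 + 63*s + 120)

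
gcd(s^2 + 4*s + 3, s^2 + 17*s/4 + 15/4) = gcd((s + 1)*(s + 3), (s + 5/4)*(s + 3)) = s + 3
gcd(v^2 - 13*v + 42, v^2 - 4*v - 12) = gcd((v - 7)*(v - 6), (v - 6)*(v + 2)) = v - 6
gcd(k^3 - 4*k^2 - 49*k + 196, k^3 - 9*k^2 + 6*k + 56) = k^2 - 11*k + 28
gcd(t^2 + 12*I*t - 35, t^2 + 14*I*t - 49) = t + 7*I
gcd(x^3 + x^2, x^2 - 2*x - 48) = 1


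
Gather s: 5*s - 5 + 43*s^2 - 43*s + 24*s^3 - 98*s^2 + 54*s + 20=24*s^3 - 55*s^2 + 16*s + 15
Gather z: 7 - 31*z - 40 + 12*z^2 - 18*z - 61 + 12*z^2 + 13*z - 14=24*z^2 - 36*z - 108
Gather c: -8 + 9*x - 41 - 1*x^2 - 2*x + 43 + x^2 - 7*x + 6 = 0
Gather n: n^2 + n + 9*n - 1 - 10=n^2 + 10*n - 11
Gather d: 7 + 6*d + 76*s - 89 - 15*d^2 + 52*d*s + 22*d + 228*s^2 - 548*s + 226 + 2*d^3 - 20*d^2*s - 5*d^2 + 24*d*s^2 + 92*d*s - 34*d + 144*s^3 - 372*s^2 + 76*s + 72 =2*d^3 + d^2*(-20*s - 20) + d*(24*s^2 + 144*s - 6) + 144*s^3 - 144*s^2 - 396*s + 216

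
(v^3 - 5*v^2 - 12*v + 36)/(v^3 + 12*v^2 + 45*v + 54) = (v^2 - 8*v + 12)/(v^2 + 9*v + 18)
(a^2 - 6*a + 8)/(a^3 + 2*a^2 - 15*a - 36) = (a - 2)/(a^2 + 6*a + 9)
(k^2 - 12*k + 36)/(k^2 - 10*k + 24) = (k - 6)/(k - 4)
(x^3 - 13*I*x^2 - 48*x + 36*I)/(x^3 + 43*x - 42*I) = (x - 6*I)/(x + 7*I)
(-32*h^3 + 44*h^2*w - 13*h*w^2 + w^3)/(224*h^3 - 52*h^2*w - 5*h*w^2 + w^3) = (-h + w)/(7*h + w)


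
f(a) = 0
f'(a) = 0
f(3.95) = 0.00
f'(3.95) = 0.00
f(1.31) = 0.00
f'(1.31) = 0.00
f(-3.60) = 0.00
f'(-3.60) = 0.00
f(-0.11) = 0.00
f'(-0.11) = 0.00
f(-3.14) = 0.00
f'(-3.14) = 0.00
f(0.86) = 0.00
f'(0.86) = 0.00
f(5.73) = 0.00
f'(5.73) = 0.00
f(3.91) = 0.00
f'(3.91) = 0.00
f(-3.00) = 0.00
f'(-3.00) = 0.00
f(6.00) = 0.00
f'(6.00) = 0.00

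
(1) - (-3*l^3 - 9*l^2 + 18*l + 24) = 3*l^3 + 9*l^2 - 18*l - 23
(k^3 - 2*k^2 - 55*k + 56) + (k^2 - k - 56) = k^3 - k^2 - 56*k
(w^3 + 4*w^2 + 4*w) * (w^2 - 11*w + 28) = w^5 - 7*w^4 - 12*w^3 + 68*w^2 + 112*w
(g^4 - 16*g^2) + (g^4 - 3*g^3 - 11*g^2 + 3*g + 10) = 2*g^4 - 3*g^3 - 27*g^2 + 3*g + 10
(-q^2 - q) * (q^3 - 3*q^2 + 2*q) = -q^5 + 2*q^4 + q^3 - 2*q^2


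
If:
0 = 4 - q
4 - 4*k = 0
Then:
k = 1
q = 4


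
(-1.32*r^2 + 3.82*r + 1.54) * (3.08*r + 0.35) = -4.0656*r^3 + 11.3036*r^2 + 6.0802*r + 0.539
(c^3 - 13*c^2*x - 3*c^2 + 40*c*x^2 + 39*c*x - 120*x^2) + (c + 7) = c^3 - 13*c^2*x - 3*c^2 + 40*c*x^2 + 39*c*x + c - 120*x^2 + 7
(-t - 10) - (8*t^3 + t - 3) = -8*t^3 - 2*t - 7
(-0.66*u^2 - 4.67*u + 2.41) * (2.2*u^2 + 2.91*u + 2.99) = -1.452*u^4 - 12.1946*u^3 - 10.2611*u^2 - 6.9502*u + 7.2059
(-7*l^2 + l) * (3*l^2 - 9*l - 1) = -21*l^4 + 66*l^3 - 2*l^2 - l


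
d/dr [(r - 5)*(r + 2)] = 2*r - 3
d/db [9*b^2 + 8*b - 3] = 18*b + 8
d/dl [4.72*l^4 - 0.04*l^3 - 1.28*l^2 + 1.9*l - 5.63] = 18.88*l^3 - 0.12*l^2 - 2.56*l + 1.9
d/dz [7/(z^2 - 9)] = -14*z/(z^2 - 9)^2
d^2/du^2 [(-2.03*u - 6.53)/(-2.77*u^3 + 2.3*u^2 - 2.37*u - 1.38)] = (93.455922*u^5 + 523.649664*u^4 - 670.818174*u^3 + 371.356446*u^2 - 324.680328*u + 101.530518)/(21.253933*u^9 - 52.94301*u^8 + 98.514219*u^7 - 70.996814*u^6 + 31.536459*u^5 + 37.501362*u^4 - 15.996663*u^3 + 10.113606*u^2 + 13.540284*u + 2.628072)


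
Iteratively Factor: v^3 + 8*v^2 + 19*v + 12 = (v + 3)*(v^2 + 5*v + 4) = (v + 1)*(v + 3)*(v + 4)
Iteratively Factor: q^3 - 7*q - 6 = (q - 3)*(q^2 + 3*q + 2) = (q - 3)*(q + 1)*(q + 2)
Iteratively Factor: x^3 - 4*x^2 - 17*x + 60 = (x + 4)*(x^2 - 8*x + 15) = (x - 3)*(x + 4)*(x - 5)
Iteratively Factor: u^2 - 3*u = (u - 3)*(u)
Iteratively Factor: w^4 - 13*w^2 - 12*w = (w + 3)*(w^3 - 3*w^2 - 4*w) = (w - 4)*(w + 3)*(w^2 + w) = w*(w - 4)*(w + 3)*(w + 1)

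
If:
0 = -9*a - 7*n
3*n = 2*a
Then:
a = 0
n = 0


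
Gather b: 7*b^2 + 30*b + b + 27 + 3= 7*b^2 + 31*b + 30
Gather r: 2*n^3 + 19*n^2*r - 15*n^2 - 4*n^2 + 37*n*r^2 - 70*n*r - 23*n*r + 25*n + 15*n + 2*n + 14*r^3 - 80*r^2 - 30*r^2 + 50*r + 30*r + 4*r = 2*n^3 - 19*n^2 + 42*n + 14*r^3 + r^2*(37*n - 110) + r*(19*n^2 - 93*n + 84)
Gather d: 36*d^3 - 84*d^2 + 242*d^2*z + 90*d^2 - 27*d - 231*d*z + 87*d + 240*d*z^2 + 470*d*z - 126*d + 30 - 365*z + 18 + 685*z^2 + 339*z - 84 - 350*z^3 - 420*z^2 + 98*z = 36*d^3 + d^2*(242*z + 6) + d*(240*z^2 + 239*z - 66) - 350*z^3 + 265*z^2 + 72*z - 36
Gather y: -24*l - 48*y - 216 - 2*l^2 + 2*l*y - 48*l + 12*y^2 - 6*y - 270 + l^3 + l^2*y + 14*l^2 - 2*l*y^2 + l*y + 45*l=l^3 + 12*l^2 - 27*l + y^2*(12 - 2*l) + y*(l^2 + 3*l - 54) - 486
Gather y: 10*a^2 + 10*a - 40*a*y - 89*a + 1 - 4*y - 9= 10*a^2 - 79*a + y*(-40*a - 4) - 8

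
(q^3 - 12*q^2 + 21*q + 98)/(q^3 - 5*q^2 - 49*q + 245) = (q^2 - 5*q - 14)/(q^2 + 2*q - 35)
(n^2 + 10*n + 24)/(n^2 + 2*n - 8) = (n + 6)/(n - 2)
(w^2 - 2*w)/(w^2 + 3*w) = (w - 2)/(w + 3)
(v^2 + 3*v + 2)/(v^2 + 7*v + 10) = (v + 1)/(v + 5)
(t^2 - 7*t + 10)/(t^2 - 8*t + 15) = (t - 2)/(t - 3)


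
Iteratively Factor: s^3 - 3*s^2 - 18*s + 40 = (s - 2)*(s^2 - s - 20) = (s - 5)*(s - 2)*(s + 4)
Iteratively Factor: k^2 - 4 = (k - 2)*(k + 2)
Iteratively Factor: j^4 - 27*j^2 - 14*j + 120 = (j + 3)*(j^3 - 3*j^2 - 18*j + 40) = (j - 2)*(j + 3)*(j^2 - j - 20) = (j - 5)*(j - 2)*(j + 3)*(j + 4)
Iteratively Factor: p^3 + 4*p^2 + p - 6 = (p + 2)*(p^2 + 2*p - 3) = (p - 1)*(p + 2)*(p + 3)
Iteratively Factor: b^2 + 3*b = (b + 3)*(b)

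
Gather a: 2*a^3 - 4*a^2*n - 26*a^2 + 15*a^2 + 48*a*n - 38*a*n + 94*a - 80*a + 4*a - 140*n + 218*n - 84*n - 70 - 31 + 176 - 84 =2*a^3 + a^2*(-4*n - 11) + a*(10*n + 18) - 6*n - 9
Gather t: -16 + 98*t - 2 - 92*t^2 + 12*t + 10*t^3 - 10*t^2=10*t^3 - 102*t^2 + 110*t - 18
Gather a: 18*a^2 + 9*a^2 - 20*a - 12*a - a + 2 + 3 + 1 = 27*a^2 - 33*a + 6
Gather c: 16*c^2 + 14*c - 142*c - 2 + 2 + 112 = 16*c^2 - 128*c + 112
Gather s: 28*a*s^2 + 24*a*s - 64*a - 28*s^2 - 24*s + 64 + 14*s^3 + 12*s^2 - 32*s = -64*a + 14*s^3 + s^2*(28*a - 16) + s*(24*a - 56) + 64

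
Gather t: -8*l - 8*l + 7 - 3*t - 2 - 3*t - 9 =-16*l - 6*t - 4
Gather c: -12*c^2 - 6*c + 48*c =-12*c^2 + 42*c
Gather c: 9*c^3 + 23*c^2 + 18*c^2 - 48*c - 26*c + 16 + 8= 9*c^3 + 41*c^2 - 74*c + 24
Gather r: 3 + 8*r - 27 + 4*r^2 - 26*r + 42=4*r^2 - 18*r + 18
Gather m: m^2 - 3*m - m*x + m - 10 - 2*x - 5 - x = m^2 + m*(-x - 2) - 3*x - 15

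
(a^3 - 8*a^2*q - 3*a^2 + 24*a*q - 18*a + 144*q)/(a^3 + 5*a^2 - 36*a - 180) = (a^2 - 8*a*q + 3*a - 24*q)/(a^2 + 11*a + 30)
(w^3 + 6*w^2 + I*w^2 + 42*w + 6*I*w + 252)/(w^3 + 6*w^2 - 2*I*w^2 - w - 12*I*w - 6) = (w^2 + I*w + 42)/(w^2 - 2*I*w - 1)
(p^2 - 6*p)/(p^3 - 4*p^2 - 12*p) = 1/(p + 2)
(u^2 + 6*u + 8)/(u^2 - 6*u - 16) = (u + 4)/(u - 8)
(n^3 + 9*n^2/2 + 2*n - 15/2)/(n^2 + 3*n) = n + 3/2 - 5/(2*n)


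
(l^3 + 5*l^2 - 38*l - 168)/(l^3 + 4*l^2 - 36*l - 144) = (l + 7)/(l + 6)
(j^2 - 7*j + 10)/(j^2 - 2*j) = (j - 5)/j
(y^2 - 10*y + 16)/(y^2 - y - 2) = (y - 8)/(y + 1)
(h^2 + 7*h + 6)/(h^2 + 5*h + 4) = (h + 6)/(h + 4)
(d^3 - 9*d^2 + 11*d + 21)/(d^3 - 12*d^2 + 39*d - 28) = (d^2 - 2*d - 3)/(d^2 - 5*d + 4)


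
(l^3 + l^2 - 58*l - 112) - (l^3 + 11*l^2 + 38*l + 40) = -10*l^2 - 96*l - 152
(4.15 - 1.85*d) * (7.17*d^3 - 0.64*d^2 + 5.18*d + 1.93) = -13.2645*d^4 + 30.9395*d^3 - 12.239*d^2 + 17.9265*d + 8.0095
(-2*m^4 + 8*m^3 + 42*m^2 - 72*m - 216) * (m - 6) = -2*m^5 + 20*m^4 - 6*m^3 - 324*m^2 + 216*m + 1296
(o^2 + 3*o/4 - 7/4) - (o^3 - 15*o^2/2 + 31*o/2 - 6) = -o^3 + 17*o^2/2 - 59*o/4 + 17/4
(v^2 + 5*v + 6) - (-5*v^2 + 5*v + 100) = 6*v^2 - 94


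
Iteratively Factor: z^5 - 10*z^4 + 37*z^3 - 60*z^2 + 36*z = (z - 3)*(z^4 - 7*z^3 + 16*z^2 - 12*z) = (z - 3)^2*(z^3 - 4*z^2 + 4*z) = (z - 3)^2*(z - 2)*(z^2 - 2*z) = (z - 3)^2*(z - 2)^2*(z)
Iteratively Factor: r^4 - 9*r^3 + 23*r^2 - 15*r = (r)*(r^3 - 9*r^2 + 23*r - 15) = r*(r - 5)*(r^2 - 4*r + 3) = r*(r - 5)*(r - 1)*(r - 3)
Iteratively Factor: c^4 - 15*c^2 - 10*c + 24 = (c - 1)*(c^3 + c^2 - 14*c - 24) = (c - 4)*(c - 1)*(c^2 + 5*c + 6) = (c - 4)*(c - 1)*(c + 2)*(c + 3)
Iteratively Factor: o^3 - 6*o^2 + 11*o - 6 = (o - 2)*(o^2 - 4*o + 3) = (o - 3)*(o - 2)*(o - 1)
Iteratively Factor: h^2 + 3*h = (h)*(h + 3)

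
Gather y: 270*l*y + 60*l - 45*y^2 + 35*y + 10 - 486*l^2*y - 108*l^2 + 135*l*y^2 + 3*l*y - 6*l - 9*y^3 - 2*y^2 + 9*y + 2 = -108*l^2 + 54*l - 9*y^3 + y^2*(135*l - 47) + y*(-486*l^2 + 273*l + 44) + 12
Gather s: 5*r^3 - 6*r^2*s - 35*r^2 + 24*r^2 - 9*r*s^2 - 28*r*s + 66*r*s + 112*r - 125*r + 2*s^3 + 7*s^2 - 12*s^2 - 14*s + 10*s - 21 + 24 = 5*r^3 - 11*r^2 - 13*r + 2*s^3 + s^2*(-9*r - 5) + s*(-6*r^2 + 38*r - 4) + 3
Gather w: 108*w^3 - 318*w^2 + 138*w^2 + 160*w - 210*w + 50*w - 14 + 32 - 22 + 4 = 108*w^3 - 180*w^2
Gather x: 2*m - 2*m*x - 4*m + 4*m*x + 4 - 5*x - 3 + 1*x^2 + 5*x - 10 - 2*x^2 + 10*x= -2*m - x^2 + x*(2*m + 10) - 9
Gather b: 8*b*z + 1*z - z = 8*b*z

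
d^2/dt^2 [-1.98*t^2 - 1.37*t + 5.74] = -3.96000000000000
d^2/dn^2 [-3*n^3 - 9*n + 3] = -18*n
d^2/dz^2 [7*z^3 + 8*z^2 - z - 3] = 42*z + 16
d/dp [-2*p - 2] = -2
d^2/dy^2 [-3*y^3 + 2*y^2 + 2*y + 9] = 4 - 18*y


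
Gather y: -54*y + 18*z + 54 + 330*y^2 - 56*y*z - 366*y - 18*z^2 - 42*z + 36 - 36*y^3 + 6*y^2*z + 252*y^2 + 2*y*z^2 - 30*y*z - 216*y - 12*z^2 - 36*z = -36*y^3 + y^2*(6*z + 582) + y*(2*z^2 - 86*z - 636) - 30*z^2 - 60*z + 90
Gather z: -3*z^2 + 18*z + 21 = -3*z^2 + 18*z + 21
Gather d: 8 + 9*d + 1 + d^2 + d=d^2 + 10*d + 9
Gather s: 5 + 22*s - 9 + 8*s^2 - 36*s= 8*s^2 - 14*s - 4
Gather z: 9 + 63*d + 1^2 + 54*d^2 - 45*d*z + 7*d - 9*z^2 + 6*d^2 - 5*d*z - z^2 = 60*d^2 - 50*d*z + 70*d - 10*z^2 + 10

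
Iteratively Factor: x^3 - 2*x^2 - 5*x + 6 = (x - 3)*(x^2 + x - 2) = (x - 3)*(x - 1)*(x + 2)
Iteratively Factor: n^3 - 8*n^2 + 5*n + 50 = (n + 2)*(n^2 - 10*n + 25) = (n - 5)*(n + 2)*(n - 5)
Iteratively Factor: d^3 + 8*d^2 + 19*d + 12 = (d + 1)*(d^2 + 7*d + 12) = (d + 1)*(d + 4)*(d + 3)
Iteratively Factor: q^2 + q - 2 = (q + 2)*(q - 1)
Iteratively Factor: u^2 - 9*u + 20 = (u - 5)*(u - 4)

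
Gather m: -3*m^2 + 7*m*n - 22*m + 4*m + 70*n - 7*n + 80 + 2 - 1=-3*m^2 + m*(7*n - 18) + 63*n + 81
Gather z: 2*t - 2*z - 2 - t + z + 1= t - z - 1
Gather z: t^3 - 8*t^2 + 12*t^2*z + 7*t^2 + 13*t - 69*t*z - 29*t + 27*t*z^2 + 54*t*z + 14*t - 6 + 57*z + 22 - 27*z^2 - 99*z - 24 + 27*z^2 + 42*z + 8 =t^3 - t^2 + 27*t*z^2 - 2*t + z*(12*t^2 - 15*t)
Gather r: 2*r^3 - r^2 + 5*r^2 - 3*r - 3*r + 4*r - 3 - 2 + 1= 2*r^3 + 4*r^2 - 2*r - 4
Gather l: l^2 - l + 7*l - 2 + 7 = l^2 + 6*l + 5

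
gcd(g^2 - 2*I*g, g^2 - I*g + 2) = g - 2*I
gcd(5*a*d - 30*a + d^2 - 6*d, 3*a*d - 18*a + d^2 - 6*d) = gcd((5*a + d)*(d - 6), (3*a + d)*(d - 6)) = d - 6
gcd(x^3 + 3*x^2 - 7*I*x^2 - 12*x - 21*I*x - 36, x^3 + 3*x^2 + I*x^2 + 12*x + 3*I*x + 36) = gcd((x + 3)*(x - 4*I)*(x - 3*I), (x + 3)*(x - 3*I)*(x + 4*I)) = x^2 + x*(3 - 3*I) - 9*I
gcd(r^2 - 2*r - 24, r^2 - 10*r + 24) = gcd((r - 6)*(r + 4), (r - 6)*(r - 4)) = r - 6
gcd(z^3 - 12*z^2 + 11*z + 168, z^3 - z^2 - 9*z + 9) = z + 3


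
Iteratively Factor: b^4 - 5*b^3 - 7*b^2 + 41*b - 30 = (b - 5)*(b^3 - 7*b + 6) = (b - 5)*(b - 1)*(b^2 + b - 6) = (b - 5)*(b - 2)*(b - 1)*(b + 3)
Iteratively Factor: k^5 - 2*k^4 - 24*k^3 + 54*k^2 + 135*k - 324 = (k + 3)*(k^4 - 5*k^3 - 9*k^2 + 81*k - 108) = (k - 3)*(k + 3)*(k^3 - 2*k^2 - 15*k + 36) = (k - 3)^2*(k + 3)*(k^2 + k - 12) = (k - 3)^2*(k + 3)*(k + 4)*(k - 3)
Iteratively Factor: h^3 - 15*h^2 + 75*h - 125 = (h - 5)*(h^2 - 10*h + 25) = (h - 5)^2*(h - 5)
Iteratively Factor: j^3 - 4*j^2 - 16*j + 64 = (j - 4)*(j^2 - 16) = (j - 4)*(j + 4)*(j - 4)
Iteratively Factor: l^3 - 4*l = (l - 2)*(l^2 + 2*l) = l*(l - 2)*(l + 2)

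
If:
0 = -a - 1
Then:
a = -1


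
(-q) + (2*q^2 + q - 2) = 2*q^2 - 2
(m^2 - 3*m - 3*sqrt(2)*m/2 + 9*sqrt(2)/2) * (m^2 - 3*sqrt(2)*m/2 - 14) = m^4 - 3*sqrt(2)*m^3 - 3*m^3 - 19*m^2/2 + 9*sqrt(2)*m^2 + 57*m/2 + 21*sqrt(2)*m - 63*sqrt(2)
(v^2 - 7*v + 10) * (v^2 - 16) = v^4 - 7*v^3 - 6*v^2 + 112*v - 160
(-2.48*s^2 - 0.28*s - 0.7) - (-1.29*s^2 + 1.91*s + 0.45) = -1.19*s^2 - 2.19*s - 1.15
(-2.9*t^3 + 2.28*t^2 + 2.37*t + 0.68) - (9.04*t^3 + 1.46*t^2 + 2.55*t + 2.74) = -11.94*t^3 + 0.82*t^2 - 0.18*t - 2.06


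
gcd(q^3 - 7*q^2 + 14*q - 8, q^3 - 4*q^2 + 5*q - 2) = q^2 - 3*q + 2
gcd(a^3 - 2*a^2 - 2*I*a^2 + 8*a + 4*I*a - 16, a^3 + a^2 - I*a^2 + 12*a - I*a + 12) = a - 4*I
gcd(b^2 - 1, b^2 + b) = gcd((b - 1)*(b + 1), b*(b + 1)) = b + 1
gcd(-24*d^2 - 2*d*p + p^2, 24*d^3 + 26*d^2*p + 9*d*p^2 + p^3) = 4*d + p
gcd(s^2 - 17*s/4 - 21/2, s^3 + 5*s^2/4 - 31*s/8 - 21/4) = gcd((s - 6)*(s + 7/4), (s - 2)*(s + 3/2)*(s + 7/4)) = s + 7/4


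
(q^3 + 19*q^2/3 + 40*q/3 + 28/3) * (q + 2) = q^4 + 25*q^3/3 + 26*q^2 + 36*q + 56/3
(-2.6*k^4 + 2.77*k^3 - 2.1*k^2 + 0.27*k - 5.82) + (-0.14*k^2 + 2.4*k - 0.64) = -2.6*k^4 + 2.77*k^3 - 2.24*k^2 + 2.67*k - 6.46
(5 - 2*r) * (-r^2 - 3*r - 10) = 2*r^3 + r^2 + 5*r - 50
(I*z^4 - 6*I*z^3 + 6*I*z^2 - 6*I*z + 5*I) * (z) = I*z^5 - 6*I*z^4 + 6*I*z^3 - 6*I*z^2 + 5*I*z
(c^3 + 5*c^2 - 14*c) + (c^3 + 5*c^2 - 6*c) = 2*c^3 + 10*c^2 - 20*c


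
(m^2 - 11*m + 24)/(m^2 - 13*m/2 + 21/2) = 2*(m - 8)/(2*m - 7)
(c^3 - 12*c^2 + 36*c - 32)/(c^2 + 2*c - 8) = (c^2 - 10*c + 16)/(c + 4)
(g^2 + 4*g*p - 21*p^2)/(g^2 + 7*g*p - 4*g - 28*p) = (g - 3*p)/(g - 4)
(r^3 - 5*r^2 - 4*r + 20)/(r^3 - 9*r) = (r^3 - 5*r^2 - 4*r + 20)/(r*(r^2 - 9))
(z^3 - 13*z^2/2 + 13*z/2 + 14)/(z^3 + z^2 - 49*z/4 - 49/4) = 2*(z - 4)/(2*z + 7)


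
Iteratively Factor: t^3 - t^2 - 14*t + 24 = (t - 2)*(t^2 + t - 12) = (t - 3)*(t - 2)*(t + 4)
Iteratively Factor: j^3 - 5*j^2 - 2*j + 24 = (j + 2)*(j^2 - 7*j + 12) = (j - 4)*(j + 2)*(j - 3)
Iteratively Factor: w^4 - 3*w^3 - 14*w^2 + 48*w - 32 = (w - 1)*(w^3 - 2*w^2 - 16*w + 32) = (w - 2)*(w - 1)*(w^2 - 16) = (w - 2)*(w - 1)*(w + 4)*(w - 4)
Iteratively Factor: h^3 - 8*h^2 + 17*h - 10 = (h - 1)*(h^2 - 7*h + 10) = (h - 2)*(h - 1)*(h - 5)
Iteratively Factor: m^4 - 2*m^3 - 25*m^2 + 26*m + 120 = (m + 4)*(m^3 - 6*m^2 - m + 30) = (m + 2)*(m + 4)*(m^2 - 8*m + 15) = (m - 3)*(m + 2)*(m + 4)*(m - 5)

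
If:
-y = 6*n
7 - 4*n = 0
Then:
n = 7/4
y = -21/2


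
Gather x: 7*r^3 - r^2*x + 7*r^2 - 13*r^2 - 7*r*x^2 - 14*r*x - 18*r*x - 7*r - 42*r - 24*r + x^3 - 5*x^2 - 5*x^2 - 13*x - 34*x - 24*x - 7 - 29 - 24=7*r^3 - 6*r^2 - 73*r + x^3 + x^2*(-7*r - 10) + x*(-r^2 - 32*r - 71) - 60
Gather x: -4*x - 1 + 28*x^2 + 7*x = 28*x^2 + 3*x - 1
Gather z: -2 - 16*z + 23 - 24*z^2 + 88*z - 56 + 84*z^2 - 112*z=60*z^2 - 40*z - 35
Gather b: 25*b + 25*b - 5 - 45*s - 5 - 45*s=50*b - 90*s - 10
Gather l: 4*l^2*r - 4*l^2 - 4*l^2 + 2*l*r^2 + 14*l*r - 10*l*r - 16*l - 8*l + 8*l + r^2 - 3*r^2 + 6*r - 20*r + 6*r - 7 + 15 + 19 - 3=l^2*(4*r - 8) + l*(2*r^2 + 4*r - 16) - 2*r^2 - 8*r + 24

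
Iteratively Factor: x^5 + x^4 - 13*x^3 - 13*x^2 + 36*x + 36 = (x + 2)*(x^4 - x^3 - 11*x^2 + 9*x + 18) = (x - 3)*(x + 2)*(x^3 + 2*x^2 - 5*x - 6) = (x - 3)*(x - 2)*(x + 2)*(x^2 + 4*x + 3) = (x - 3)*(x - 2)*(x + 1)*(x + 2)*(x + 3)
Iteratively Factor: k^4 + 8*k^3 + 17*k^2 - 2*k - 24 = (k + 2)*(k^3 + 6*k^2 + 5*k - 12) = (k + 2)*(k + 3)*(k^2 + 3*k - 4) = (k + 2)*(k + 3)*(k + 4)*(k - 1)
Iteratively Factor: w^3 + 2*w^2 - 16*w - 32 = (w + 2)*(w^2 - 16) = (w - 4)*(w + 2)*(w + 4)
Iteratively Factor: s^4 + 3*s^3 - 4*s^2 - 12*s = (s + 2)*(s^3 + s^2 - 6*s) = (s + 2)*(s + 3)*(s^2 - 2*s) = s*(s + 2)*(s + 3)*(s - 2)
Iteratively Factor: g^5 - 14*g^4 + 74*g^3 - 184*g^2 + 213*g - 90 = (g - 2)*(g^4 - 12*g^3 + 50*g^2 - 84*g + 45) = (g - 5)*(g - 2)*(g^3 - 7*g^2 + 15*g - 9) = (g - 5)*(g - 3)*(g - 2)*(g^2 - 4*g + 3) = (g - 5)*(g - 3)*(g - 2)*(g - 1)*(g - 3)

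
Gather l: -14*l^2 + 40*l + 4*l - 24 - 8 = -14*l^2 + 44*l - 32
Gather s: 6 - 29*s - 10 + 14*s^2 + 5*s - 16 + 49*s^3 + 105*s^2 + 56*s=49*s^3 + 119*s^2 + 32*s - 20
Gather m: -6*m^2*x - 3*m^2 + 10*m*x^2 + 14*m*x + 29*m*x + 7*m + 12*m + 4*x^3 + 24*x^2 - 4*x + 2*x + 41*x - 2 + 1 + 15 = m^2*(-6*x - 3) + m*(10*x^2 + 43*x + 19) + 4*x^3 + 24*x^2 + 39*x + 14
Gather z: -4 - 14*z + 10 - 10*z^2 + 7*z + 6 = -10*z^2 - 7*z + 12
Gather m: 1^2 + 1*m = m + 1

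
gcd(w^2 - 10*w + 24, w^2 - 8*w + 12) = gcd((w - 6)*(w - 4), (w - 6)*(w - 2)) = w - 6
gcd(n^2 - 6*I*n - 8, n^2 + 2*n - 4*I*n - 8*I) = n - 4*I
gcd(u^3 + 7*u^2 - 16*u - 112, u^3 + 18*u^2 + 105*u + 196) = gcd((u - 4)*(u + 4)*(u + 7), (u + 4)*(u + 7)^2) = u^2 + 11*u + 28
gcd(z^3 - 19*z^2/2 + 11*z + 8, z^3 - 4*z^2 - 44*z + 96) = z^2 - 10*z + 16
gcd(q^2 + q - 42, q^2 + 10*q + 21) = q + 7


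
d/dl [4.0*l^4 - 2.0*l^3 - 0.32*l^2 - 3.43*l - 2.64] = 16.0*l^3 - 6.0*l^2 - 0.64*l - 3.43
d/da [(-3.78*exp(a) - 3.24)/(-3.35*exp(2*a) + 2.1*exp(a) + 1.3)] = (-12.663*exp(2*a) - 21.708*exp(a) + 1.89)*exp(a)/(11.2225*exp(4*a) - 14.07*exp(3*a) - 4.3*exp(2*a) + 5.46*exp(a) + 1.69)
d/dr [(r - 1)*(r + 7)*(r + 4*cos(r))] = -(r - 1)*(r + 7)*(4*sin(r) - 1) + (r - 1)*(r + 4*cos(r)) + (r + 7)*(r + 4*cos(r))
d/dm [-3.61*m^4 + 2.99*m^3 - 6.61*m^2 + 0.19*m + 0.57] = -14.44*m^3 + 8.97*m^2 - 13.22*m + 0.19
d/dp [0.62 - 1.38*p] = -1.38000000000000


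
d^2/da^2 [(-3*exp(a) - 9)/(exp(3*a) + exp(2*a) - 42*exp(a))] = 6*(-2*exp(5*a) - 15*exp(4*a) - 101*exp(3*a) + 99*exp(2*a) + 189*exp(a) - 2646)*exp(-a)/(exp(6*a) + 3*exp(5*a) - 123*exp(4*a) - 251*exp(3*a) + 5166*exp(2*a) + 5292*exp(a) - 74088)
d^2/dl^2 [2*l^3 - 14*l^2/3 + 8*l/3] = 12*l - 28/3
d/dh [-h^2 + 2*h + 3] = 2 - 2*h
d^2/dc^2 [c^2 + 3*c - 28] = 2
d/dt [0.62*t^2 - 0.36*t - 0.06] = 1.24*t - 0.36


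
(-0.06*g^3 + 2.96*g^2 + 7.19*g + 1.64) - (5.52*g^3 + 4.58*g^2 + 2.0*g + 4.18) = -5.58*g^3 - 1.62*g^2 + 5.19*g - 2.54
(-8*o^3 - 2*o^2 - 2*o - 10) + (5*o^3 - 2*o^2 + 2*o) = -3*o^3 - 4*o^2 - 10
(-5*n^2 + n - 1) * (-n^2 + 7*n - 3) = 5*n^4 - 36*n^3 + 23*n^2 - 10*n + 3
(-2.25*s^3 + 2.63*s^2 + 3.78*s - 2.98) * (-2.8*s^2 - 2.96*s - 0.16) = 6.3*s^5 - 0.703999999999999*s^4 - 18.0088*s^3 - 3.2656*s^2 + 8.216*s + 0.4768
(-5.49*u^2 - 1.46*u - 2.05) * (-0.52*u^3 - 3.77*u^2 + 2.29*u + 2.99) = 2.8548*u^5 + 21.4565*u^4 - 6.0019*u^3 - 12.03*u^2 - 9.0599*u - 6.1295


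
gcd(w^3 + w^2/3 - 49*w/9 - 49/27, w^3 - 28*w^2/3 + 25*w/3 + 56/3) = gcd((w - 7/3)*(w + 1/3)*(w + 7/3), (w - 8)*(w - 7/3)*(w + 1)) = w - 7/3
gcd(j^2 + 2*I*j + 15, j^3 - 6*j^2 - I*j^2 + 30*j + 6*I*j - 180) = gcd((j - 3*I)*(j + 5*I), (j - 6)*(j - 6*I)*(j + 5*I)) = j + 5*I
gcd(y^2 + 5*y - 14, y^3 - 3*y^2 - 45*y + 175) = y + 7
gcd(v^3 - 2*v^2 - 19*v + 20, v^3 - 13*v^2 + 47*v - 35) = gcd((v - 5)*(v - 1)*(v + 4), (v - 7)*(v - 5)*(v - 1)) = v^2 - 6*v + 5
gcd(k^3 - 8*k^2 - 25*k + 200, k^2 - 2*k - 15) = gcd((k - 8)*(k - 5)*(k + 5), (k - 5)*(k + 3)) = k - 5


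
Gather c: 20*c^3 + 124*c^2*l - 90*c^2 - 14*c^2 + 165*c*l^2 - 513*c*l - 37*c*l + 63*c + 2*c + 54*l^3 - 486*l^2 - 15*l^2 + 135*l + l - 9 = 20*c^3 + c^2*(124*l - 104) + c*(165*l^2 - 550*l + 65) + 54*l^3 - 501*l^2 + 136*l - 9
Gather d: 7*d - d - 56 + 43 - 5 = 6*d - 18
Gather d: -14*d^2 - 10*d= -14*d^2 - 10*d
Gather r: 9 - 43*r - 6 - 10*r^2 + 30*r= -10*r^2 - 13*r + 3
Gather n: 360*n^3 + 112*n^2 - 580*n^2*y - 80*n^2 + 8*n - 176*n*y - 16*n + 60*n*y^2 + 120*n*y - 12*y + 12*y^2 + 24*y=360*n^3 + n^2*(32 - 580*y) + n*(60*y^2 - 56*y - 8) + 12*y^2 + 12*y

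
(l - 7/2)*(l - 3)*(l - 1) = l^3 - 15*l^2/2 + 17*l - 21/2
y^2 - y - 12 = (y - 4)*(y + 3)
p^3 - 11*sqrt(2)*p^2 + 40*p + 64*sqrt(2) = (p - 8*sqrt(2))*(p - 4*sqrt(2))*(p + sqrt(2))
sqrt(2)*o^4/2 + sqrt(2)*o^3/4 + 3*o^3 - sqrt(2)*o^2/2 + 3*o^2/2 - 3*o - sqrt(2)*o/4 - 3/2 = (o - 1)*(o + 1/2)*(o + 3*sqrt(2))*(sqrt(2)*o/2 + sqrt(2)/2)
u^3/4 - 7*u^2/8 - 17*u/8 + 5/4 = (u/4 + 1/2)*(u - 5)*(u - 1/2)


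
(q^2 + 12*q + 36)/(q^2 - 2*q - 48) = (q + 6)/(q - 8)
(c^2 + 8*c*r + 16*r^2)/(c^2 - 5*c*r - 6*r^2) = (-c^2 - 8*c*r - 16*r^2)/(-c^2 + 5*c*r + 6*r^2)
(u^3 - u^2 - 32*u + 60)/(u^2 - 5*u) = u + 4 - 12/u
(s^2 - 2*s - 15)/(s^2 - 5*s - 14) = (-s^2 + 2*s + 15)/(-s^2 + 5*s + 14)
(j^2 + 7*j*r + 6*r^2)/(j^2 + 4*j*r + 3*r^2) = (j + 6*r)/(j + 3*r)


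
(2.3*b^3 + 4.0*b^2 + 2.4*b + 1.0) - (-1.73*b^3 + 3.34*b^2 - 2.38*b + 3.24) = 4.03*b^3 + 0.66*b^2 + 4.78*b - 2.24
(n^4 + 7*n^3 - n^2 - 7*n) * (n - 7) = n^5 - 50*n^3 + 49*n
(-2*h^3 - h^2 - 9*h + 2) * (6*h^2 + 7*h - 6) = -12*h^5 - 20*h^4 - 49*h^3 - 45*h^2 + 68*h - 12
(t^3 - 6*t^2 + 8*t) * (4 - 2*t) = -2*t^4 + 16*t^3 - 40*t^2 + 32*t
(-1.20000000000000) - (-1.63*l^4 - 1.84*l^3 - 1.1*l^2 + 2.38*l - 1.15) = 1.63*l^4 + 1.84*l^3 + 1.1*l^2 - 2.38*l - 0.05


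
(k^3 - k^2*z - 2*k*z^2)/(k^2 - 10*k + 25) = k*(k^2 - k*z - 2*z^2)/(k^2 - 10*k + 25)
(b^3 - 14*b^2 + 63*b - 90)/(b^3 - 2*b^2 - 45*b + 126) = (b - 5)/(b + 7)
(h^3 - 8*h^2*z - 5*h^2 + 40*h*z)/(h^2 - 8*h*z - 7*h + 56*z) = h*(h - 5)/(h - 7)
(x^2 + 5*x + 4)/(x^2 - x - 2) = (x + 4)/(x - 2)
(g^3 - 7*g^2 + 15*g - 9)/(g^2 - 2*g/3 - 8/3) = 3*(-g^3 + 7*g^2 - 15*g + 9)/(-3*g^2 + 2*g + 8)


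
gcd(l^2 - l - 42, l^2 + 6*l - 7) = 1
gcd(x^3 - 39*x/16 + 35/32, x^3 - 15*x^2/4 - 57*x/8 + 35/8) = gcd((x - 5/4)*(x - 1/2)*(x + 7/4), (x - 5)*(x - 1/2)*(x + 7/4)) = x^2 + 5*x/4 - 7/8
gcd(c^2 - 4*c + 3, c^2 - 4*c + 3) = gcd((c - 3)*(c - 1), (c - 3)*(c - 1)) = c^2 - 4*c + 3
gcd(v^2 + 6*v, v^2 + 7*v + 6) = v + 6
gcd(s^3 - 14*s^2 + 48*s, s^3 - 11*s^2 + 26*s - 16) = s - 8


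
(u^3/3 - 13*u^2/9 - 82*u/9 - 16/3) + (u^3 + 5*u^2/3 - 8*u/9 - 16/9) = 4*u^3/3 + 2*u^2/9 - 10*u - 64/9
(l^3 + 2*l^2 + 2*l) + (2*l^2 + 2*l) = l^3 + 4*l^2 + 4*l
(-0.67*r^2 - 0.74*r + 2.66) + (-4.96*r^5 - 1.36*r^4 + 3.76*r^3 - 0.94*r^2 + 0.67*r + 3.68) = -4.96*r^5 - 1.36*r^4 + 3.76*r^3 - 1.61*r^2 - 0.07*r + 6.34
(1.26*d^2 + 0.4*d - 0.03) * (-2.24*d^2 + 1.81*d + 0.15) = -2.8224*d^4 + 1.3846*d^3 + 0.9802*d^2 + 0.0057*d - 0.0045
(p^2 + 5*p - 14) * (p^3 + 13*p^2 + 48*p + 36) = p^5 + 18*p^4 + 99*p^3 + 94*p^2 - 492*p - 504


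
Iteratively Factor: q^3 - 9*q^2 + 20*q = (q)*(q^2 - 9*q + 20) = q*(q - 4)*(q - 5)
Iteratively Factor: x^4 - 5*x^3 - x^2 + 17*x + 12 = (x + 1)*(x^3 - 6*x^2 + 5*x + 12) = (x - 3)*(x + 1)*(x^2 - 3*x - 4) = (x - 3)*(x + 1)^2*(x - 4)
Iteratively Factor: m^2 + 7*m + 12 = (m + 3)*(m + 4)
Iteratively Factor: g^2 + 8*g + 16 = (g + 4)*(g + 4)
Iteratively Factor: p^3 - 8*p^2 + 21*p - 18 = (p - 3)*(p^2 - 5*p + 6) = (p - 3)^2*(p - 2)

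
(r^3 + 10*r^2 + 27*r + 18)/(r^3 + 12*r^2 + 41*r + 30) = (r + 3)/(r + 5)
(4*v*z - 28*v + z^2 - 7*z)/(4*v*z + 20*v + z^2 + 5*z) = (z - 7)/(z + 5)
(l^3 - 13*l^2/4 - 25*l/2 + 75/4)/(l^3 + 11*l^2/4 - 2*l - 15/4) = (l - 5)/(l + 1)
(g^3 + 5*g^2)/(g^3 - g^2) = (g + 5)/(g - 1)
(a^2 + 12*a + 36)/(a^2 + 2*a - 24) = (a + 6)/(a - 4)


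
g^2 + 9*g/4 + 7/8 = (g + 1/2)*(g + 7/4)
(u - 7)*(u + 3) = u^2 - 4*u - 21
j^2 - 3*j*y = j*(j - 3*y)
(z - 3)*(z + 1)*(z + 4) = z^3 + 2*z^2 - 11*z - 12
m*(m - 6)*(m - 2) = m^3 - 8*m^2 + 12*m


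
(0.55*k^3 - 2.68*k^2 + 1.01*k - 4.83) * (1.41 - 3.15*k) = -1.7325*k^4 + 9.2175*k^3 - 6.9603*k^2 + 16.6386*k - 6.8103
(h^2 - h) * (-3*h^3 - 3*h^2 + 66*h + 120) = -3*h^5 + 69*h^3 + 54*h^2 - 120*h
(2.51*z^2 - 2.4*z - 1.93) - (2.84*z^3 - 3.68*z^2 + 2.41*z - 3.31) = -2.84*z^3 + 6.19*z^2 - 4.81*z + 1.38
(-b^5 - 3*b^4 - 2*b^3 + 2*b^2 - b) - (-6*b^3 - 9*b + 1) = -b^5 - 3*b^4 + 4*b^3 + 2*b^2 + 8*b - 1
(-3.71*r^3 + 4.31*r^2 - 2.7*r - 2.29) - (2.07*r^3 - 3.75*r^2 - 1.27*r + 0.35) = -5.78*r^3 + 8.06*r^2 - 1.43*r - 2.64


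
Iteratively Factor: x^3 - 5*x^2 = (x)*(x^2 - 5*x) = x^2*(x - 5)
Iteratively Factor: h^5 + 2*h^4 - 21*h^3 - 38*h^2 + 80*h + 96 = (h + 3)*(h^4 - h^3 - 18*h^2 + 16*h + 32) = (h - 4)*(h + 3)*(h^3 + 3*h^2 - 6*h - 8) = (h - 4)*(h + 1)*(h + 3)*(h^2 + 2*h - 8) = (h - 4)*(h + 1)*(h + 3)*(h + 4)*(h - 2)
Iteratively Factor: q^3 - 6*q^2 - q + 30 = (q - 5)*(q^2 - q - 6) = (q - 5)*(q - 3)*(q + 2)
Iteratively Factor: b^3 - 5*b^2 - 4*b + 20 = (b - 5)*(b^2 - 4) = (b - 5)*(b - 2)*(b + 2)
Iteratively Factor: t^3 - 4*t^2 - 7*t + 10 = (t + 2)*(t^2 - 6*t + 5) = (t - 5)*(t + 2)*(t - 1)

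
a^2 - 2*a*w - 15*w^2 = (a - 5*w)*(a + 3*w)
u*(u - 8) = u^2 - 8*u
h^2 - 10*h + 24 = (h - 6)*(h - 4)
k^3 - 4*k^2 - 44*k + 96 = (k - 8)*(k - 2)*(k + 6)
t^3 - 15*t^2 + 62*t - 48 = (t - 8)*(t - 6)*(t - 1)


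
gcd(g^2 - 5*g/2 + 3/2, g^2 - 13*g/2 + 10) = 1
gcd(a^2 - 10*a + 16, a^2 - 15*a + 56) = a - 8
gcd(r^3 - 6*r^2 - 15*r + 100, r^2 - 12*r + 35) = r - 5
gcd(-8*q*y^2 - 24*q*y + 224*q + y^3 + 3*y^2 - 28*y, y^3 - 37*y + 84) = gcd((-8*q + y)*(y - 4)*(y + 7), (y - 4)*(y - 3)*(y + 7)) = y^2 + 3*y - 28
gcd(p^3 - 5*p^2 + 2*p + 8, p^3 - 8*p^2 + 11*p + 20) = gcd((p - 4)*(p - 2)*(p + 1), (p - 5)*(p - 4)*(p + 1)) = p^2 - 3*p - 4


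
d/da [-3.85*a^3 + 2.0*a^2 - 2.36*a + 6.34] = -11.55*a^2 + 4.0*a - 2.36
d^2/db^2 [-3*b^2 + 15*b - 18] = -6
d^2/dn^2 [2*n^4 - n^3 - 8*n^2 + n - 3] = 24*n^2 - 6*n - 16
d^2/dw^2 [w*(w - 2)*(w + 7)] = 6*w + 10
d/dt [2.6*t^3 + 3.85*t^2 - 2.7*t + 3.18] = 7.8*t^2 + 7.7*t - 2.7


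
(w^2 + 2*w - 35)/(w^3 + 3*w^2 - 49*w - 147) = (w - 5)/(w^2 - 4*w - 21)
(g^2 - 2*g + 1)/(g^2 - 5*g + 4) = (g - 1)/(g - 4)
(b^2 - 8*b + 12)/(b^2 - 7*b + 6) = (b - 2)/(b - 1)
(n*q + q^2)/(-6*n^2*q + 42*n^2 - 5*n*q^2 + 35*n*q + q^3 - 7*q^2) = q/(-6*n*q + 42*n + q^2 - 7*q)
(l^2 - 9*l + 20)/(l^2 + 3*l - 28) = (l - 5)/(l + 7)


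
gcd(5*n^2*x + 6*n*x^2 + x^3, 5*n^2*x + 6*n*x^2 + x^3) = 5*n^2*x + 6*n*x^2 + x^3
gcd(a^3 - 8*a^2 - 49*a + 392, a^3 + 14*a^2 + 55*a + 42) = a + 7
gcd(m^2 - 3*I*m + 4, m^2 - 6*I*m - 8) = m - 4*I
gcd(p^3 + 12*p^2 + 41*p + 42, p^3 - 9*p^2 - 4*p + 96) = p + 3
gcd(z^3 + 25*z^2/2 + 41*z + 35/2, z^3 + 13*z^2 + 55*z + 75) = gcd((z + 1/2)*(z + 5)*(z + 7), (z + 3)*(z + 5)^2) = z + 5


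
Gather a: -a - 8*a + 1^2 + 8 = 9 - 9*a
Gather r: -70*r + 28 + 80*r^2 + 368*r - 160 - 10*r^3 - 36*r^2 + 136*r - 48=-10*r^3 + 44*r^2 + 434*r - 180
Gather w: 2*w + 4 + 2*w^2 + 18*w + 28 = 2*w^2 + 20*w + 32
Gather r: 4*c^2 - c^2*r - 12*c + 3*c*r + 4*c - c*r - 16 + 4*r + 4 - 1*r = 4*c^2 - 8*c + r*(-c^2 + 2*c + 3) - 12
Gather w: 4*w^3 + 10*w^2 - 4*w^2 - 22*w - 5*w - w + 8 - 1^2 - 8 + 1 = 4*w^3 + 6*w^2 - 28*w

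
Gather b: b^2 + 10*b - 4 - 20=b^2 + 10*b - 24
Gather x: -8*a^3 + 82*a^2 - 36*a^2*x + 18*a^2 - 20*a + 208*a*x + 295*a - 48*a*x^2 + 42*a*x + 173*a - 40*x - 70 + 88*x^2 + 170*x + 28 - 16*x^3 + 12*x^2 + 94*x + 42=-8*a^3 + 100*a^2 + 448*a - 16*x^3 + x^2*(100 - 48*a) + x*(-36*a^2 + 250*a + 224)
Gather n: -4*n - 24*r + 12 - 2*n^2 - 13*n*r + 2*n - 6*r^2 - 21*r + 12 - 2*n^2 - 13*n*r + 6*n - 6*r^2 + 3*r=-4*n^2 + n*(4 - 26*r) - 12*r^2 - 42*r + 24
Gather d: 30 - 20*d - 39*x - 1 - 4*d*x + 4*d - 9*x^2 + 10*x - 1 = d*(-4*x - 16) - 9*x^2 - 29*x + 28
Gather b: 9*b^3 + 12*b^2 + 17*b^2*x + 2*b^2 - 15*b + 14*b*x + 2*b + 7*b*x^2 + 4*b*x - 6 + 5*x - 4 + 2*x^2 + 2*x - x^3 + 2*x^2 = 9*b^3 + b^2*(17*x + 14) + b*(7*x^2 + 18*x - 13) - x^3 + 4*x^2 + 7*x - 10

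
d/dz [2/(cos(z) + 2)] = 2*sin(z)/(cos(z) + 2)^2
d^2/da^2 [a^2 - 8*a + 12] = 2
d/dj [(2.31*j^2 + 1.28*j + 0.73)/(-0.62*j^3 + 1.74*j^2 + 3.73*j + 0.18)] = (1.4322*j^4 + 1.5872*j^3 + 7.7469*j^2 - 1.7088*j - 2.4925)/(0.3844*j^6 - 2.1576*j^5 - 1.5976*j^4 + 12.7572*j^3 + 14.5393*j^2 + 1.3428*j + 0.0324)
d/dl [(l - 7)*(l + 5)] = 2*l - 2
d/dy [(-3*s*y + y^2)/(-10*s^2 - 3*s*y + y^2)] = (3*s - 2*y)*(10*s^2 + 3*s*y - y^2 - y*(3*s - y))/(10*s^2 + 3*s*y - y^2)^2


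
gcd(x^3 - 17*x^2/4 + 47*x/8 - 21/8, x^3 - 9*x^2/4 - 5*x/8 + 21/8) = x^2 - 13*x/4 + 21/8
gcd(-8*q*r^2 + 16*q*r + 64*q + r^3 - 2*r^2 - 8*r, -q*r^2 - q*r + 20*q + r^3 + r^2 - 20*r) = r - 4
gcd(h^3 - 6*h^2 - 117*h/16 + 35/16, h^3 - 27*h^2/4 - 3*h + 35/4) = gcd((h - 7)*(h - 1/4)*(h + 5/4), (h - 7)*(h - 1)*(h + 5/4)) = h^2 - 23*h/4 - 35/4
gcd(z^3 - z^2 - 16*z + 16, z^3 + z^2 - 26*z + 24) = z^2 - 5*z + 4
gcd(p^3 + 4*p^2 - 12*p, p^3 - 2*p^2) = p^2 - 2*p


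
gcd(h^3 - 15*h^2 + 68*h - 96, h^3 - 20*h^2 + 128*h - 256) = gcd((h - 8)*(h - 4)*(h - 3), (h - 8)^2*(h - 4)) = h^2 - 12*h + 32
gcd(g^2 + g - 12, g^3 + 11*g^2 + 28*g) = g + 4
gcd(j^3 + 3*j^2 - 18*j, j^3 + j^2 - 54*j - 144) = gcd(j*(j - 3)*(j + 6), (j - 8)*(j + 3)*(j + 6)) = j + 6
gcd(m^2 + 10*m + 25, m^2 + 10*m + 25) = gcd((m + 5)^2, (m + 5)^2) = m^2 + 10*m + 25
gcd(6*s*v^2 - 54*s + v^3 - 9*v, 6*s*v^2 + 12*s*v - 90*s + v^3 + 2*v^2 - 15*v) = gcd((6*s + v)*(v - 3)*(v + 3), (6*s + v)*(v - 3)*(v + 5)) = 6*s*v - 18*s + v^2 - 3*v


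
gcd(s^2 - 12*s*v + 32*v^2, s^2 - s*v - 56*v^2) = s - 8*v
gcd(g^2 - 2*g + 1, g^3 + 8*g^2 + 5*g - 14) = g - 1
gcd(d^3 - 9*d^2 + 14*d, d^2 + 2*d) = d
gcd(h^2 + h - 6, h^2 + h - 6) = h^2 + h - 6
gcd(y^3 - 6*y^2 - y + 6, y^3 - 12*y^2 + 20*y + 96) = y - 6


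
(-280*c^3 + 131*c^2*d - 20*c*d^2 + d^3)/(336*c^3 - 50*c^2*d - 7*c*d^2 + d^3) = (-35*c^2 + 12*c*d - d^2)/(42*c^2 - c*d - d^2)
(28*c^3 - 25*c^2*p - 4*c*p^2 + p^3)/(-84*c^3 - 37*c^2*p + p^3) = (-c + p)/(3*c + p)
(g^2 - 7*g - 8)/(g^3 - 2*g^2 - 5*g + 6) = (g^2 - 7*g - 8)/(g^3 - 2*g^2 - 5*g + 6)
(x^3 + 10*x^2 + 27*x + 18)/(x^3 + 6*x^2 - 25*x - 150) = (x^2 + 4*x + 3)/(x^2 - 25)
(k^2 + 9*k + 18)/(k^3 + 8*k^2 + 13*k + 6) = (k + 3)/(k^2 + 2*k + 1)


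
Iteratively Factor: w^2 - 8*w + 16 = (w - 4)*(w - 4)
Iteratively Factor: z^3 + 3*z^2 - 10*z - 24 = (z - 3)*(z^2 + 6*z + 8) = (z - 3)*(z + 2)*(z + 4)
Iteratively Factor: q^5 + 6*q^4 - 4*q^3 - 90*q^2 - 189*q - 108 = (q + 3)*(q^4 + 3*q^3 - 13*q^2 - 51*q - 36) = (q + 1)*(q + 3)*(q^3 + 2*q^2 - 15*q - 36) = (q - 4)*(q + 1)*(q + 3)*(q^2 + 6*q + 9) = (q - 4)*(q + 1)*(q + 3)^2*(q + 3)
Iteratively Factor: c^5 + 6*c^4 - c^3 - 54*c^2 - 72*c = (c + 2)*(c^4 + 4*c^3 - 9*c^2 - 36*c) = (c + 2)*(c + 4)*(c^3 - 9*c) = (c - 3)*(c + 2)*(c + 4)*(c^2 + 3*c) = c*(c - 3)*(c + 2)*(c + 4)*(c + 3)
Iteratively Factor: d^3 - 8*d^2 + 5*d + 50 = (d + 2)*(d^2 - 10*d + 25) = (d - 5)*(d + 2)*(d - 5)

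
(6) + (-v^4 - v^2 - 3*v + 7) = -v^4 - v^2 - 3*v + 13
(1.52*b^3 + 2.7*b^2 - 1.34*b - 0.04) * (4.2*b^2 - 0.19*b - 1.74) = 6.384*b^5 + 11.0512*b^4 - 8.7858*b^3 - 4.6114*b^2 + 2.3392*b + 0.0696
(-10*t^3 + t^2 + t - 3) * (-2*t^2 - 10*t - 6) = 20*t^5 + 98*t^4 + 48*t^3 - 10*t^2 + 24*t + 18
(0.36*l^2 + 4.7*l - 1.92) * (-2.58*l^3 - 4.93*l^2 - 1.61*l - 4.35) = -0.9288*l^5 - 13.9008*l^4 - 18.797*l^3 + 0.332599999999998*l^2 - 17.3538*l + 8.352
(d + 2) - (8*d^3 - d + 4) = -8*d^3 + 2*d - 2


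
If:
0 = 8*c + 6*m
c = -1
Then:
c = -1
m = 4/3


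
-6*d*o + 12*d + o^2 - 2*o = (-6*d + o)*(o - 2)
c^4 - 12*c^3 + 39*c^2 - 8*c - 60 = (c - 6)*(c - 5)*(c - 2)*(c + 1)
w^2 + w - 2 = (w - 1)*(w + 2)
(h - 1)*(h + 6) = h^2 + 5*h - 6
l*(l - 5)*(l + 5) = l^3 - 25*l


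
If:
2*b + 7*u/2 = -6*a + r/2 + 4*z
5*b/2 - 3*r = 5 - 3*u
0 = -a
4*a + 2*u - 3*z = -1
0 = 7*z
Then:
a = 0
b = 8/19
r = -69/38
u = -1/2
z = 0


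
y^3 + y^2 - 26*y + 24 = (y - 4)*(y - 1)*(y + 6)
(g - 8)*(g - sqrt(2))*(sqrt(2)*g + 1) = sqrt(2)*g^3 - 8*sqrt(2)*g^2 - g^2 - sqrt(2)*g + 8*g + 8*sqrt(2)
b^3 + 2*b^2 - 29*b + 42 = (b - 3)*(b - 2)*(b + 7)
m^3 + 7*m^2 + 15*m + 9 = (m + 1)*(m + 3)^2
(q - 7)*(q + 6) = q^2 - q - 42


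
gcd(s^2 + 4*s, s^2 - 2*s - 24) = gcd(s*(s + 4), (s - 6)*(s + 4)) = s + 4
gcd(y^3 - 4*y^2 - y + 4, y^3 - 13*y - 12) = y^2 - 3*y - 4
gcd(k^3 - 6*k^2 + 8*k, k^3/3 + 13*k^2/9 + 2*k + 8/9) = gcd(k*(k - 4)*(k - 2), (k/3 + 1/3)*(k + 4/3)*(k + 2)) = 1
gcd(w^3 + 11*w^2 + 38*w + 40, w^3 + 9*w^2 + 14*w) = w + 2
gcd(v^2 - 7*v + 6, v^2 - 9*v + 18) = v - 6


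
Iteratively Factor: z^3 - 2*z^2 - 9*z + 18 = (z - 2)*(z^2 - 9) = (z - 2)*(z + 3)*(z - 3)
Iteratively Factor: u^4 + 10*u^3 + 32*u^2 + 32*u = (u + 4)*(u^3 + 6*u^2 + 8*u) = u*(u + 4)*(u^2 + 6*u + 8) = u*(u + 4)^2*(u + 2)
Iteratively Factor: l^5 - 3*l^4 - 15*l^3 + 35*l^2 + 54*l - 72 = (l + 3)*(l^4 - 6*l^3 + 3*l^2 + 26*l - 24) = (l + 2)*(l + 3)*(l^3 - 8*l^2 + 19*l - 12) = (l - 4)*(l + 2)*(l + 3)*(l^2 - 4*l + 3) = (l - 4)*(l - 1)*(l + 2)*(l + 3)*(l - 3)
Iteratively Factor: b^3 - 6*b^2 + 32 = (b - 4)*(b^2 - 2*b - 8) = (b - 4)^2*(b + 2)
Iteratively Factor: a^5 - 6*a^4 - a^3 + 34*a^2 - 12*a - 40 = (a + 1)*(a^4 - 7*a^3 + 6*a^2 + 28*a - 40) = (a - 5)*(a + 1)*(a^3 - 2*a^2 - 4*a + 8) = (a - 5)*(a + 1)*(a + 2)*(a^2 - 4*a + 4) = (a - 5)*(a - 2)*(a + 1)*(a + 2)*(a - 2)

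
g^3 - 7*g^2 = g^2*(g - 7)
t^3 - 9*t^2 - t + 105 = (t - 7)*(t - 5)*(t + 3)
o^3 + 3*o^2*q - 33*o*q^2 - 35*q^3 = (o - 5*q)*(o + q)*(o + 7*q)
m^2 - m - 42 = (m - 7)*(m + 6)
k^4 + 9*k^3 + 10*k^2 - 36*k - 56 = (k - 2)*(k + 2)^2*(k + 7)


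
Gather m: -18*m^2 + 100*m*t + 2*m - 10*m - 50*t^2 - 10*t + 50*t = -18*m^2 + m*(100*t - 8) - 50*t^2 + 40*t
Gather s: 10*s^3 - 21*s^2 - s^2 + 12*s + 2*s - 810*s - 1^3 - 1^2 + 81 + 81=10*s^3 - 22*s^2 - 796*s + 160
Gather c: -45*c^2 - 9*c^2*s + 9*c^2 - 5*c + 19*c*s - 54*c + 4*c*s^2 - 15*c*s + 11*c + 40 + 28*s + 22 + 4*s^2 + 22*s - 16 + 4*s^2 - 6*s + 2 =c^2*(-9*s - 36) + c*(4*s^2 + 4*s - 48) + 8*s^2 + 44*s + 48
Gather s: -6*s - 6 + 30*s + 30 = 24*s + 24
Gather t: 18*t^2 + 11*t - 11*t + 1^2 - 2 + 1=18*t^2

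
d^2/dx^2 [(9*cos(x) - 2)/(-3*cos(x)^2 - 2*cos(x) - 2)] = 2*(729*(1 - cos(2*x))^2*cos(x) - 126*(1 - cos(2*x))^2 + 32*cos(x) - 280*cos(2*x) + 126*cos(3*x) - 162*cos(5*x) + 480)/(4*cos(x) + 3*cos(2*x) + 7)^3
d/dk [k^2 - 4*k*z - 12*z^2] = 2*k - 4*z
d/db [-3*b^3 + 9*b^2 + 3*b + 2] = -9*b^2 + 18*b + 3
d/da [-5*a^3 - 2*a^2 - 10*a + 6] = -15*a^2 - 4*a - 10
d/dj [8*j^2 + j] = 16*j + 1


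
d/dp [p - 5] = 1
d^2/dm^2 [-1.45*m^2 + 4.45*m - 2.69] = -2.90000000000000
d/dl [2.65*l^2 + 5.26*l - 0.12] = 5.3*l + 5.26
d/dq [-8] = 0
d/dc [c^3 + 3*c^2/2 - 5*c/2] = 3*c^2 + 3*c - 5/2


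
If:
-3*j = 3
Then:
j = -1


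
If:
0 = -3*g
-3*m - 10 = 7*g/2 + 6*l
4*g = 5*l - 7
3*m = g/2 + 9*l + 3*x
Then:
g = 0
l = 7/5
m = -92/15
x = -31/3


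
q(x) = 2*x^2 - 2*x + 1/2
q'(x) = 4*x - 2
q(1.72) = 2.98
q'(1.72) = 4.88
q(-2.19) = 14.47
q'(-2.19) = -10.76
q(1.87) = 3.75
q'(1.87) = 5.48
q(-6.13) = 87.91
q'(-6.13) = -26.52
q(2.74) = 10.04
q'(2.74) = 8.96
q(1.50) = 2.00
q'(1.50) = 4.00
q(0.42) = 0.01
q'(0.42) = -0.32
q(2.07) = 4.93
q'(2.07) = 6.28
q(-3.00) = 24.50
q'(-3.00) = -14.00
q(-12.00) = 312.50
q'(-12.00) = -50.00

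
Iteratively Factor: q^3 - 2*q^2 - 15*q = (q)*(q^2 - 2*q - 15) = q*(q + 3)*(q - 5)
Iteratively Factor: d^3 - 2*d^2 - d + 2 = (d + 1)*(d^2 - 3*d + 2) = (d - 1)*(d + 1)*(d - 2)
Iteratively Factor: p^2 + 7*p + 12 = (p + 3)*(p + 4)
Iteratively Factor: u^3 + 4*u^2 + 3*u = (u + 3)*(u^2 + u) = u*(u + 3)*(u + 1)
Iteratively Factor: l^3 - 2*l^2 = (l)*(l^2 - 2*l) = l^2*(l - 2)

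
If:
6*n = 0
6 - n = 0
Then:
No Solution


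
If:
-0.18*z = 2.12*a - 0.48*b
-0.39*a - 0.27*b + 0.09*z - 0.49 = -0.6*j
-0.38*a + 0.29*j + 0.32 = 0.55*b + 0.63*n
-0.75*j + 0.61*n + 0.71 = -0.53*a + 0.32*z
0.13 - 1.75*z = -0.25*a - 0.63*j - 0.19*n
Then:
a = 0.10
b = 0.66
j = 1.10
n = 0.38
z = 0.53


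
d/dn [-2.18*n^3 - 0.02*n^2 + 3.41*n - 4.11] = -6.54*n^2 - 0.04*n + 3.41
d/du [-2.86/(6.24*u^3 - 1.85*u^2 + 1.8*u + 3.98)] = (53.5392*u^2 - 10.582*u + 5.148)/(6.24*u^3 - 1.85*u^2 + 1.8*u + 3.98)^2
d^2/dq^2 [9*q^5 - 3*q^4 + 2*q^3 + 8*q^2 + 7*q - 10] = 180*q^3 - 36*q^2 + 12*q + 16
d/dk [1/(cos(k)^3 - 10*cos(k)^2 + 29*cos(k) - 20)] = (3*cos(k)^2 - 20*cos(k) + 29)*sin(k)/(cos(k)^3 - 10*cos(k)^2 + 29*cos(k) - 20)^2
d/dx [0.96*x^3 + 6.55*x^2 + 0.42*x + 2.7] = 2.88*x^2 + 13.1*x + 0.42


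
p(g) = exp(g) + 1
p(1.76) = 6.81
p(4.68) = 108.77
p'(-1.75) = 0.17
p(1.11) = 4.03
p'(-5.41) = 0.00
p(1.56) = 5.76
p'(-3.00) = 0.05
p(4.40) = 82.45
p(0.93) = 3.53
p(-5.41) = 1.00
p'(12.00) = 162754.79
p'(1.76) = 5.81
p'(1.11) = 3.03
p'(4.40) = 81.45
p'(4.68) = 107.77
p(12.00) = 162755.79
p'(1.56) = 4.76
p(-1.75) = 1.17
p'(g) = exp(g)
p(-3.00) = 1.05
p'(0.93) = 2.53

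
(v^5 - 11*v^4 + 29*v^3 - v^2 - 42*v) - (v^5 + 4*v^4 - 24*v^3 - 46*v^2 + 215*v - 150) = -15*v^4 + 53*v^3 + 45*v^2 - 257*v + 150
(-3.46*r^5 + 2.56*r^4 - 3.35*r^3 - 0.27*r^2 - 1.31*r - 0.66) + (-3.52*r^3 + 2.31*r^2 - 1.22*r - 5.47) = -3.46*r^5 + 2.56*r^4 - 6.87*r^3 + 2.04*r^2 - 2.53*r - 6.13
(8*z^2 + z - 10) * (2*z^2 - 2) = 16*z^4 + 2*z^3 - 36*z^2 - 2*z + 20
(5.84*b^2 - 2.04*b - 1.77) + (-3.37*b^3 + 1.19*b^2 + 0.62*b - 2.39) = -3.37*b^3 + 7.03*b^2 - 1.42*b - 4.16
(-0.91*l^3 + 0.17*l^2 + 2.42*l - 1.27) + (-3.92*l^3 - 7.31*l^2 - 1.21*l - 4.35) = -4.83*l^3 - 7.14*l^2 + 1.21*l - 5.62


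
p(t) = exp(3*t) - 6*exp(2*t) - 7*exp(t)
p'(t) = 3*exp(3*t) - 12*exp(2*t) - 7*exp(t)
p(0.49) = -23.06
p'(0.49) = -30.35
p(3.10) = 7826.14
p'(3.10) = 26745.68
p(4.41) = 515636.03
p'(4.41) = 1588669.44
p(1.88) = -22.10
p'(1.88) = 283.13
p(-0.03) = -11.53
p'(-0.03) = -15.35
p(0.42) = -21.03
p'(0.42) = -27.87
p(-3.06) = -0.34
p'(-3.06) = -0.35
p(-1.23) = -2.53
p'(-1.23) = -3.00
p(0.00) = -12.00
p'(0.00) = -16.00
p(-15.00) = 0.00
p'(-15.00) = 0.00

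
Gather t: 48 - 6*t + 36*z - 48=-6*t + 36*z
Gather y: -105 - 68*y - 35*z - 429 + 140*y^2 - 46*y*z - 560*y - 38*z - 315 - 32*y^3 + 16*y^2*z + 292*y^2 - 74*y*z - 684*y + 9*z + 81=-32*y^3 + y^2*(16*z + 432) + y*(-120*z - 1312) - 64*z - 768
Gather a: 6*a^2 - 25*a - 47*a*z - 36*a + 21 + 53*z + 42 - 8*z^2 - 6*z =6*a^2 + a*(-47*z - 61) - 8*z^2 + 47*z + 63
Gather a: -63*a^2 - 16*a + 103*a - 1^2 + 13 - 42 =-63*a^2 + 87*a - 30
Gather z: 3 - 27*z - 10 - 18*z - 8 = -45*z - 15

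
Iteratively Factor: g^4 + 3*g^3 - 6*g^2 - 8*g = (g)*(g^3 + 3*g^2 - 6*g - 8) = g*(g + 1)*(g^2 + 2*g - 8) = g*(g + 1)*(g + 4)*(g - 2)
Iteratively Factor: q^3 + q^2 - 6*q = (q - 2)*(q^2 + 3*q) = q*(q - 2)*(q + 3)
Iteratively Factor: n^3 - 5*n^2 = (n)*(n^2 - 5*n) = n*(n - 5)*(n)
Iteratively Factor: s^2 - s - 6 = (s - 3)*(s + 2)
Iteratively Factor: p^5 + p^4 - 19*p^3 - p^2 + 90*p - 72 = (p - 2)*(p^4 + 3*p^3 - 13*p^2 - 27*p + 36) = (p - 2)*(p + 3)*(p^3 - 13*p + 12) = (p - 3)*(p - 2)*(p + 3)*(p^2 + 3*p - 4) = (p - 3)*(p - 2)*(p + 3)*(p + 4)*(p - 1)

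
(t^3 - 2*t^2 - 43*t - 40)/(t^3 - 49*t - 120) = (t + 1)/(t + 3)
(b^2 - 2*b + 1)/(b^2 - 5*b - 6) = (-b^2 + 2*b - 1)/(-b^2 + 5*b + 6)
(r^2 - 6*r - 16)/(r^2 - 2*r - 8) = (r - 8)/(r - 4)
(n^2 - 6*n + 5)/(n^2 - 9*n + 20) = (n - 1)/(n - 4)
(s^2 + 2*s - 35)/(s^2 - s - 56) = (s - 5)/(s - 8)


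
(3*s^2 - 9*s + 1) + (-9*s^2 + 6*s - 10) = -6*s^2 - 3*s - 9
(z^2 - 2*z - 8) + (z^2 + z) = 2*z^2 - z - 8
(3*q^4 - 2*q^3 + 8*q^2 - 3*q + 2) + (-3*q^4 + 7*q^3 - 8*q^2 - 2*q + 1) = 5*q^3 - 5*q + 3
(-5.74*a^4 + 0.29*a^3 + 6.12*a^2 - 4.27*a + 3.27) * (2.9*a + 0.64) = -16.646*a^5 - 2.8326*a^4 + 17.9336*a^3 - 8.4662*a^2 + 6.7502*a + 2.0928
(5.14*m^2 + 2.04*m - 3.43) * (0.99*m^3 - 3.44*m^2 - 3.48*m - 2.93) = 5.0886*m^5 - 15.662*m^4 - 28.3005*m^3 - 10.3602*m^2 + 5.9592*m + 10.0499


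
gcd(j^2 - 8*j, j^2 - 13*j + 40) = j - 8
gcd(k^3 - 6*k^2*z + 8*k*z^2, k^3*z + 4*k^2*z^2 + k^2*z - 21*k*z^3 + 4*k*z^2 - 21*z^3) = 1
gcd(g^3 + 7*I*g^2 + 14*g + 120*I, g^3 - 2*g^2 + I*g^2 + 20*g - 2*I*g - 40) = g^2 + I*g + 20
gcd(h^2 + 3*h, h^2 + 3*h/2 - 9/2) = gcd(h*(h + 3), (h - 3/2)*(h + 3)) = h + 3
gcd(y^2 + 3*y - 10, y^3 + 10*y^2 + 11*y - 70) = y^2 + 3*y - 10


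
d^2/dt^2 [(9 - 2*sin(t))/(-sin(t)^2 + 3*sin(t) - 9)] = (-2*sin(t)^5 + 30*sin(t)^4 + 31*sin(t)^3 - 351*sin(t)^2 + 135*sin(t) + 108)/(sin(t)^2 - 3*sin(t) + 9)^3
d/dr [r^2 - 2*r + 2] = 2*r - 2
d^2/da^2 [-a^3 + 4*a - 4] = -6*a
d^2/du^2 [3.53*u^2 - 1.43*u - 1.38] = 7.06000000000000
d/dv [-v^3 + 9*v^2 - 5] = 3*v*(6 - v)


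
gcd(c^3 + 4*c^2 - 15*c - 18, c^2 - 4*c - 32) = 1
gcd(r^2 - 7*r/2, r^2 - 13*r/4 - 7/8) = r - 7/2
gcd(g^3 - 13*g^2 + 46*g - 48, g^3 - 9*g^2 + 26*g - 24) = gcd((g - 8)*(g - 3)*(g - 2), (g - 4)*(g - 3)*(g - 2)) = g^2 - 5*g + 6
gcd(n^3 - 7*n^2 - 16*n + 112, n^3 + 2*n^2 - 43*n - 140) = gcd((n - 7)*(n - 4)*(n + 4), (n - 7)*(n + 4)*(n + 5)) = n^2 - 3*n - 28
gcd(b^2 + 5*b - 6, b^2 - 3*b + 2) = b - 1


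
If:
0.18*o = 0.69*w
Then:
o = 3.83333333333333*w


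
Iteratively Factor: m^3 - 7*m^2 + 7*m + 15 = (m - 3)*(m^2 - 4*m - 5) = (m - 5)*(m - 3)*(m + 1)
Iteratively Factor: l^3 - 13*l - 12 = (l - 4)*(l^2 + 4*l + 3) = (l - 4)*(l + 3)*(l + 1)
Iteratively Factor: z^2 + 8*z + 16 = (z + 4)*(z + 4)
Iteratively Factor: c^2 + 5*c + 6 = (c + 3)*(c + 2)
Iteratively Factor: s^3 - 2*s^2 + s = (s)*(s^2 - 2*s + 1) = s*(s - 1)*(s - 1)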